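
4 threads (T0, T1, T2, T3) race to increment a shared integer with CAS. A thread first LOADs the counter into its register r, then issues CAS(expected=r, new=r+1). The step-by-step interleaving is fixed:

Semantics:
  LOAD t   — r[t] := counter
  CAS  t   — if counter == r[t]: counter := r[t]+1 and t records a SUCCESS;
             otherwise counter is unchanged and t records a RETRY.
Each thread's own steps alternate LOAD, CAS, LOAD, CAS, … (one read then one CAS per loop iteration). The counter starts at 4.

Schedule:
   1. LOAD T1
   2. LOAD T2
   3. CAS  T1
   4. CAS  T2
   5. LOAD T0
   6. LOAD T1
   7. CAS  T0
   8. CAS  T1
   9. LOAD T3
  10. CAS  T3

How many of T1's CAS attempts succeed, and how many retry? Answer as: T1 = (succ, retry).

   1) LOAD T1:  M=4  r_T1=4
   2) LOAD T2:  M=4  r_T2=4
   3) CAS  T1:  M=5  r_T1=4 ✓
   4) CAS  T2:  M=5  r_T2=4 ✗
   5) LOAD T0:  M=5  r_T0=5
   6) LOAD T1:  M=5  r_T1=5
   7) CAS  T0:  M=6  r_T0=5 ✓
   8) CAS  T1:  M=6  r_T1=5 ✗
   9) LOAD T3:  M=6  r_T3=6
  10) CAS  T3:  M=7  r_T3=6 ✓

T1 = (1, 1)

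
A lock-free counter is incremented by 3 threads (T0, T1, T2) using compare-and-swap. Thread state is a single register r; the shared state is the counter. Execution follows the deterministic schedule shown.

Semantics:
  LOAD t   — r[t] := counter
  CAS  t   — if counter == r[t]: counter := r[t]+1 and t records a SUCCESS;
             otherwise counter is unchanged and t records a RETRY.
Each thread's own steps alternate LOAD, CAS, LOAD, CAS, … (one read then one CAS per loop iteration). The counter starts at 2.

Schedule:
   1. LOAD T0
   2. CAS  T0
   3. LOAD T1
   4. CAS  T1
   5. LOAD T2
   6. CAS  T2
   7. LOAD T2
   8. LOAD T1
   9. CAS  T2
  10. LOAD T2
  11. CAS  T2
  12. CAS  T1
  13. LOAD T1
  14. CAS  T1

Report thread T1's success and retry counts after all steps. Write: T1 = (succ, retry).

T1 = (2, 1)

1. LOAD T0 → mem=2 r[T0]=2 [LOAD]
2. CAS T0 → mem=3 r[T0]=2 [OK]
3. LOAD T1 → mem=3 r[T1]=3 [LOAD]
4. CAS T1 → mem=4 r[T1]=3 [OK]
5. LOAD T2 → mem=4 r[T2]=4 [LOAD]
6. CAS T2 → mem=5 r[T2]=4 [OK]
7. LOAD T2 → mem=5 r[T2]=5 [LOAD]
8. LOAD T1 → mem=5 r[T1]=5 [LOAD]
9. CAS T2 → mem=6 r[T2]=5 [OK]
10. LOAD T2 → mem=6 r[T2]=6 [LOAD]
11. CAS T2 → mem=7 r[T2]=6 [OK]
12. CAS T1 → mem=7 r[T1]=5 [RETRY]
13. LOAD T1 → mem=7 r[T1]=7 [LOAD]
14. CAS T1 → mem=8 r[T1]=7 [OK]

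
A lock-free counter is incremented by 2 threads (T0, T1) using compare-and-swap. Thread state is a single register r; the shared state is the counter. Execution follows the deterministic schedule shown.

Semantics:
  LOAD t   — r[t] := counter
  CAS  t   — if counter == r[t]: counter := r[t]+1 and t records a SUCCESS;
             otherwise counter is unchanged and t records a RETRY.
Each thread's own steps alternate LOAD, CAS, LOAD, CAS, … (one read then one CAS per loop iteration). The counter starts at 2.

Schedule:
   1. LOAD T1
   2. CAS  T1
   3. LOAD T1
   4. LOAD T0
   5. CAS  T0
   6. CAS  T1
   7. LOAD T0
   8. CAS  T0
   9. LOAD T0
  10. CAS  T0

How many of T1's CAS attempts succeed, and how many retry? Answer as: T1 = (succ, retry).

T1 = (1, 1)

step 1: T1 LOAD ⇒ load; ctr=2 reg=2
step 2: T1 CAS ⇒ ok; ctr=3 reg=2
step 3: T1 LOAD ⇒ load; ctr=3 reg=3
step 4: T0 LOAD ⇒ load; ctr=3 reg=3
step 5: T0 CAS ⇒ ok; ctr=4 reg=3
step 6: T1 CAS ⇒ retry; ctr=4 reg=3
step 7: T0 LOAD ⇒ load; ctr=4 reg=4
step 8: T0 CAS ⇒ ok; ctr=5 reg=4
step 9: T0 LOAD ⇒ load; ctr=5 reg=5
step 10: T0 CAS ⇒ ok; ctr=6 reg=5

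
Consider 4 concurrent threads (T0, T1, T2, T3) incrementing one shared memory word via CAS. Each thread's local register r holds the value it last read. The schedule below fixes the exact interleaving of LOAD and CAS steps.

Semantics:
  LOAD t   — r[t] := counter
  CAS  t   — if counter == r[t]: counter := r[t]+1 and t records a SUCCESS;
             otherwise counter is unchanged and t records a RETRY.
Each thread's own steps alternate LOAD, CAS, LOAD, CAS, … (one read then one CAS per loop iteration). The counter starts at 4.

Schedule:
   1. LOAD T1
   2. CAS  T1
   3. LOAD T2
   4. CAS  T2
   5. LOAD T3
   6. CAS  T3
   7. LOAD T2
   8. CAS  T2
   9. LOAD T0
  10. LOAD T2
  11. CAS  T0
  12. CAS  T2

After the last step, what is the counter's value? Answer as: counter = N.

counter = 9

T1 LOAD — after: cnt=4, r=4 — load
T1 CAS — after: cnt=5, r=4 — ok
T2 LOAD — after: cnt=5, r=5 — load
T2 CAS — after: cnt=6, r=5 — ok
T3 LOAD — after: cnt=6, r=6 — load
T3 CAS — after: cnt=7, r=6 — ok
T2 LOAD — after: cnt=7, r=7 — load
T2 CAS — after: cnt=8, r=7 — ok
T0 LOAD — after: cnt=8, r=8 — load
T2 LOAD — after: cnt=8, r=8 — load
T0 CAS — after: cnt=9, r=8 — ok
T2 CAS — after: cnt=9, r=8 — retry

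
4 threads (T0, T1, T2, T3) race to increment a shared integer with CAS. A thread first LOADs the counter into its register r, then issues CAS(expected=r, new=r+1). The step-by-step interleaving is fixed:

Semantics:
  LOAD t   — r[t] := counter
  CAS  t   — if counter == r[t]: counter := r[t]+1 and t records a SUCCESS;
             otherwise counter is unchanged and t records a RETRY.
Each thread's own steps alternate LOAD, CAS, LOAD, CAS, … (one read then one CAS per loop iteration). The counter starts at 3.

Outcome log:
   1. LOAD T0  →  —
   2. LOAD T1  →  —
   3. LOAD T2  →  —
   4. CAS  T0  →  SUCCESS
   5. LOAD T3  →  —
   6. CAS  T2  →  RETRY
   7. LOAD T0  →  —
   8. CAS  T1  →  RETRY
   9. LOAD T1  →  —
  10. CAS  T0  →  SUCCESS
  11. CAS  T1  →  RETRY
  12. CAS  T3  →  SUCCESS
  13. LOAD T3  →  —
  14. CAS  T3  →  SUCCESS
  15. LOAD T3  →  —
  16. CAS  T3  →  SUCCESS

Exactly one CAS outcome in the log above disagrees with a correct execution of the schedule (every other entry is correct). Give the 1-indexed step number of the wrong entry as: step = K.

Correct run:
[1] T0.load  rd  (counter 3, T0.r 3)
[2] T1.load  rd  (counter 3, T1.r 3)
[3] T2.load  rd  (counter 3, T2.r 3)
[4] T0.cas  hit  (counter 4, T0.r 3)
[5] T3.load  rd  (counter 4, T3.r 4)
[6] T2.cas  miss  (counter 4, T2.r 3)
[7] T0.load  rd  (counter 4, T0.r 4)
[8] T1.cas  miss  (counter 4, T1.r 3)
[9] T1.load  rd  (counter 4, T1.r 4)
[10] T0.cas  hit  (counter 5, T0.r 4)
[11] T1.cas  miss  (counter 5, T1.r 4)
[12] T3.cas  miss  (counter 5, T3.r 4)
[13] T3.load  rd  (counter 5, T3.r 5)
[14] T3.cas  hit  (counter 6, T3.r 5)
[15] T3.load  rd  (counter 6, T3.r 6)
[16] T3.cas  hit  (counter 7, T3.r 6)
Log disagrees first at step 12.

step = 12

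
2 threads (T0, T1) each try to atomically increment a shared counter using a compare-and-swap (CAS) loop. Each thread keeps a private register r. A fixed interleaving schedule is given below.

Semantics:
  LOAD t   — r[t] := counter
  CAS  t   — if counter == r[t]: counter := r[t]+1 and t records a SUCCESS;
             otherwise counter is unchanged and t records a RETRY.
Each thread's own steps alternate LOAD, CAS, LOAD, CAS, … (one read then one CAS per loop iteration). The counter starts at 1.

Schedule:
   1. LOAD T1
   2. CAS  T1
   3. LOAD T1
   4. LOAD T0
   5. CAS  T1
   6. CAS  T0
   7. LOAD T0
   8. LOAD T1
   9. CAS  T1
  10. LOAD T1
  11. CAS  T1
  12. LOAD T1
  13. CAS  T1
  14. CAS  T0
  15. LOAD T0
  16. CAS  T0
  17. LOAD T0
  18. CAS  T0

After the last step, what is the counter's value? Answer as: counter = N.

step 1: T1 LOAD ⇒ load; ctr=1 reg=1
step 2: T1 CAS ⇒ ok; ctr=2 reg=1
step 3: T1 LOAD ⇒ load; ctr=2 reg=2
step 4: T0 LOAD ⇒ load; ctr=2 reg=2
step 5: T1 CAS ⇒ ok; ctr=3 reg=2
step 6: T0 CAS ⇒ retry; ctr=3 reg=2
step 7: T0 LOAD ⇒ load; ctr=3 reg=3
step 8: T1 LOAD ⇒ load; ctr=3 reg=3
step 9: T1 CAS ⇒ ok; ctr=4 reg=3
step 10: T1 LOAD ⇒ load; ctr=4 reg=4
step 11: T1 CAS ⇒ ok; ctr=5 reg=4
step 12: T1 LOAD ⇒ load; ctr=5 reg=5
step 13: T1 CAS ⇒ ok; ctr=6 reg=5
step 14: T0 CAS ⇒ retry; ctr=6 reg=3
step 15: T0 LOAD ⇒ load; ctr=6 reg=6
step 16: T0 CAS ⇒ ok; ctr=7 reg=6
step 17: T0 LOAD ⇒ load; ctr=7 reg=7
step 18: T0 CAS ⇒ ok; ctr=8 reg=7

counter = 8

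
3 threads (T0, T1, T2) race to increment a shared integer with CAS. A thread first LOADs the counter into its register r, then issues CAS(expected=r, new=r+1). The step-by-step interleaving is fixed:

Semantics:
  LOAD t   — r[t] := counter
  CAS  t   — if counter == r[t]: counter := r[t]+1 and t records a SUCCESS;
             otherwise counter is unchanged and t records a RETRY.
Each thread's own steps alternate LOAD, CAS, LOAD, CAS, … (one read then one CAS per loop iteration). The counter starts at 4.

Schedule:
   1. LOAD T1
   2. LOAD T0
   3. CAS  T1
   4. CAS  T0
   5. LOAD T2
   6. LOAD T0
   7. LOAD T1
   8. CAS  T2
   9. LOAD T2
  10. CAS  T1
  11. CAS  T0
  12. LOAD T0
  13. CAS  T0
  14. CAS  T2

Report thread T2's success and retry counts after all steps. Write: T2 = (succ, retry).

1. LOAD T1 → mem=4 r[T1]=4 [LOAD]
2. LOAD T0 → mem=4 r[T0]=4 [LOAD]
3. CAS T1 → mem=5 r[T1]=4 [OK]
4. CAS T0 → mem=5 r[T0]=4 [RETRY]
5. LOAD T2 → mem=5 r[T2]=5 [LOAD]
6. LOAD T0 → mem=5 r[T0]=5 [LOAD]
7. LOAD T1 → mem=5 r[T1]=5 [LOAD]
8. CAS T2 → mem=6 r[T2]=5 [OK]
9. LOAD T2 → mem=6 r[T2]=6 [LOAD]
10. CAS T1 → mem=6 r[T1]=5 [RETRY]
11. CAS T0 → mem=6 r[T0]=5 [RETRY]
12. LOAD T0 → mem=6 r[T0]=6 [LOAD]
13. CAS T0 → mem=7 r[T0]=6 [OK]
14. CAS T2 → mem=7 r[T2]=6 [RETRY]

T2 = (1, 1)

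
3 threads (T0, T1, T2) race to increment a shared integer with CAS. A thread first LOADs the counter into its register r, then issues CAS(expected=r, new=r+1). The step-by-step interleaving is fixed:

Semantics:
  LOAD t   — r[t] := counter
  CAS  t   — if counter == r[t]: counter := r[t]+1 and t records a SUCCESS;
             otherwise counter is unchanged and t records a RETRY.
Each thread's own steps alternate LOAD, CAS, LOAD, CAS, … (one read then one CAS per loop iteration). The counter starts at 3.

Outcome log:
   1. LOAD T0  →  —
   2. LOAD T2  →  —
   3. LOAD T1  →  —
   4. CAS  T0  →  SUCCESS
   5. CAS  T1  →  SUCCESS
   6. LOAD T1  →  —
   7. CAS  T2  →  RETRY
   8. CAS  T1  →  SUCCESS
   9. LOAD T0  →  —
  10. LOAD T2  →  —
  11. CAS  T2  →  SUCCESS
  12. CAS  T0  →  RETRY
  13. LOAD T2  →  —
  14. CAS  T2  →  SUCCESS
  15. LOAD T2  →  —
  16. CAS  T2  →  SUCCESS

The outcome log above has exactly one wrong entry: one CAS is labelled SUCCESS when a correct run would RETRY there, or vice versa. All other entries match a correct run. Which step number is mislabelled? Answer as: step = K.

Reference trace:
[1] T0.load  rd  (counter 3, T0.r 3)
[2] T2.load  rd  (counter 3, T2.r 3)
[3] T1.load  rd  (counter 3, T1.r 3)
[4] T0.cas  hit  (counter 4, T0.r 3)
[5] T1.cas  miss  (counter 4, T1.r 3)
[6] T1.load  rd  (counter 4, T1.r 4)
[7] T2.cas  miss  (counter 4, T2.r 3)
[8] T1.cas  hit  (counter 5, T1.r 4)
[9] T0.load  rd  (counter 5, T0.r 5)
[10] T2.load  rd  (counter 5, T2.r 5)
[11] T2.cas  hit  (counter 6, T2.r 5)
[12] T0.cas  miss  (counter 6, T0.r 5)
[13] T2.load  rd  (counter 6, T2.r 6)
[14] T2.cas  hit  (counter 7, T2.r 6)
[15] T2.load  rd  (counter 7, T2.r 7)
[16] T2.cas  hit  (counter 8, T2.r 7)
Log disagrees first at step 5.

step = 5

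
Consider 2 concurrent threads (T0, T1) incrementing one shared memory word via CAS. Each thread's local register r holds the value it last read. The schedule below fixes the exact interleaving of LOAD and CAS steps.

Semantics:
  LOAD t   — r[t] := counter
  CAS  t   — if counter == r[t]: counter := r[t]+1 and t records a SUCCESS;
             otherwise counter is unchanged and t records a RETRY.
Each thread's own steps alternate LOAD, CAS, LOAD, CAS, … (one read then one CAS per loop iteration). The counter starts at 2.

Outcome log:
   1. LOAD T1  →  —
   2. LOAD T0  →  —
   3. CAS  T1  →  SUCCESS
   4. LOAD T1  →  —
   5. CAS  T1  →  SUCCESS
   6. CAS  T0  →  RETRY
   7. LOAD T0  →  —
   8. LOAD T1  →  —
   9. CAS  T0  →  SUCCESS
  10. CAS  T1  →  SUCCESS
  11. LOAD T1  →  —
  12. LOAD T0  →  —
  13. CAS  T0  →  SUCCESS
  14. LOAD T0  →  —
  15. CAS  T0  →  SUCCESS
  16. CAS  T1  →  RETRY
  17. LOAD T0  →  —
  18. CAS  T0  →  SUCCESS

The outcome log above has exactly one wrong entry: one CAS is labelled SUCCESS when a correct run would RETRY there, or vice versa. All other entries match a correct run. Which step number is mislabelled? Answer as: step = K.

Reference trace:
T1 LOAD — after: cnt=2, r=2 — load
T0 LOAD — after: cnt=2, r=2 — load
T1 CAS — after: cnt=3, r=2 — ok
T1 LOAD — after: cnt=3, r=3 — load
T1 CAS — after: cnt=4, r=3 — ok
T0 CAS — after: cnt=4, r=2 — retry
T0 LOAD — after: cnt=4, r=4 — load
T1 LOAD — after: cnt=4, r=4 — load
T0 CAS — after: cnt=5, r=4 — ok
T1 CAS — after: cnt=5, r=4 — retry
T1 LOAD — after: cnt=5, r=5 — load
T0 LOAD — after: cnt=5, r=5 — load
T0 CAS — after: cnt=6, r=5 — ok
T0 LOAD — after: cnt=6, r=6 — load
T0 CAS — after: cnt=7, r=6 — ok
T1 CAS — after: cnt=7, r=5 — retry
T0 LOAD — after: cnt=7, r=7 — load
T0 CAS — after: cnt=8, r=7 — ok
Mismatch at 10.

step = 10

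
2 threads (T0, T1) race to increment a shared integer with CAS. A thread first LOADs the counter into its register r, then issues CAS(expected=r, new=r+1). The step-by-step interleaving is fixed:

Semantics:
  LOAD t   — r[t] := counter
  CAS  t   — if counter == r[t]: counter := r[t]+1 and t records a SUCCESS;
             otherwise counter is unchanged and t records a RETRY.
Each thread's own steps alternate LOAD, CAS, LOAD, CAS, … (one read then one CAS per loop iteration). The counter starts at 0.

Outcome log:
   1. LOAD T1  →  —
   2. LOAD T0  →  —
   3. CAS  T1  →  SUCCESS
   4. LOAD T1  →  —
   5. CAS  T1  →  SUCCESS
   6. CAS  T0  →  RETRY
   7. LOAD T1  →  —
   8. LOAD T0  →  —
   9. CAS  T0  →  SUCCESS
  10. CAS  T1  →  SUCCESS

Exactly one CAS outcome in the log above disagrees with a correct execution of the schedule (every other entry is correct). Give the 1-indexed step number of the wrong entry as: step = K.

Reference trace:
T1 LOAD — after: cnt=0, r=0 — load
T0 LOAD — after: cnt=0, r=0 — load
T1 CAS — after: cnt=1, r=0 — ok
T1 LOAD — after: cnt=1, r=1 — load
T1 CAS — after: cnt=2, r=1 — ok
T0 CAS — after: cnt=2, r=0 — retry
T1 LOAD — after: cnt=2, r=2 — load
T0 LOAD — after: cnt=2, r=2 — load
T0 CAS — after: cnt=3, r=2 — ok
T1 CAS — after: cnt=3, r=2 — retry
Flip is step 10.

step = 10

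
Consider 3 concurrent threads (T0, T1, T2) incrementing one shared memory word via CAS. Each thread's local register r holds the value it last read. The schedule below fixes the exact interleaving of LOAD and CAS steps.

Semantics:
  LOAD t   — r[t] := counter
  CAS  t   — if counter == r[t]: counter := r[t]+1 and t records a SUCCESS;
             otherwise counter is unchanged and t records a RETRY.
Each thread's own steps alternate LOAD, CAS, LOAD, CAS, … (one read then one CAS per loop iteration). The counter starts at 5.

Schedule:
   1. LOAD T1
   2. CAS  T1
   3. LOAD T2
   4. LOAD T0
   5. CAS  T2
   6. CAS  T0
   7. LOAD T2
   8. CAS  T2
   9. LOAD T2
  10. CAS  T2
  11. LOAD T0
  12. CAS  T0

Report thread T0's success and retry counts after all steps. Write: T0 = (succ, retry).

T0 = (1, 1)

   1) LOAD T1:  M=5  r_T1=5
   2) CAS  T1:  M=6  r_T1=5 ✓
   3) LOAD T2:  M=6  r_T2=6
   4) LOAD T0:  M=6  r_T0=6
   5) CAS  T2:  M=7  r_T2=6 ✓
   6) CAS  T0:  M=7  r_T0=6 ✗
   7) LOAD T2:  M=7  r_T2=7
   8) CAS  T2:  M=8  r_T2=7 ✓
   9) LOAD T2:  M=8  r_T2=8
  10) CAS  T2:  M=9  r_T2=8 ✓
  11) LOAD T0:  M=9  r_T0=9
  12) CAS  T0:  M=10  r_T0=9 ✓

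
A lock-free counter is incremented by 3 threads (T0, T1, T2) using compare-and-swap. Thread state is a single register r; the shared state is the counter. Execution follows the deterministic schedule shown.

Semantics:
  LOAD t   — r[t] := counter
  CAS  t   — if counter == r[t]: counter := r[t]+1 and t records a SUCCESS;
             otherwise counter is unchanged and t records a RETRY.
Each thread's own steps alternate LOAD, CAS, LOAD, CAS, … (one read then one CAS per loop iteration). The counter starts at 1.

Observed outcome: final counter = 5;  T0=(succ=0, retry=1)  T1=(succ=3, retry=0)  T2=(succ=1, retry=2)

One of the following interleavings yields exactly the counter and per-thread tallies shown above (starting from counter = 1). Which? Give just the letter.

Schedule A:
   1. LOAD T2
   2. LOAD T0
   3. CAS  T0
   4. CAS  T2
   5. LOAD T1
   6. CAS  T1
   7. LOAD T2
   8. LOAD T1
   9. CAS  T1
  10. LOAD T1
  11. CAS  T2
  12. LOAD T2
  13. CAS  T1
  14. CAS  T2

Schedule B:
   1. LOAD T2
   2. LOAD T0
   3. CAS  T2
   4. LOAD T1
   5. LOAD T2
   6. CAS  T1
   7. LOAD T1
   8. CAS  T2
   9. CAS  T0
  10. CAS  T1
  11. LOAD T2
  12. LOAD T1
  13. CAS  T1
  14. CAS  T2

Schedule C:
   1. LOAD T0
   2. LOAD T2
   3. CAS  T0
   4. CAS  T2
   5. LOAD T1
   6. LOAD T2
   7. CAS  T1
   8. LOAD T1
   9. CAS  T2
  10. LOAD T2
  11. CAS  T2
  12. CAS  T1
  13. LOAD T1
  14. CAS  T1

B

Run B:
[1] T2.load  rd  (counter 1, T2.r 1)
[2] T0.load  rd  (counter 1, T0.r 1)
[3] T2.cas  hit  (counter 2, T2.r 1)
[4] T1.load  rd  (counter 2, T1.r 2)
[5] T2.load  rd  (counter 2, T2.r 2)
[6] T1.cas  hit  (counter 3, T1.r 2)
[7] T1.load  rd  (counter 3, T1.r 3)
[8] T2.cas  miss  (counter 3, T2.r 2)
[9] T0.cas  miss  (counter 3, T0.r 1)
[10] T1.cas  hit  (counter 4, T1.r 3)
[11] T2.load  rd  (counter 4, T2.r 4)
[12] T1.load  rd  (counter 4, T1.r 4)
[13] T1.cas  hit  (counter 5, T1.r 4)
[14] T2.cas  miss  (counter 5, T2.r 4)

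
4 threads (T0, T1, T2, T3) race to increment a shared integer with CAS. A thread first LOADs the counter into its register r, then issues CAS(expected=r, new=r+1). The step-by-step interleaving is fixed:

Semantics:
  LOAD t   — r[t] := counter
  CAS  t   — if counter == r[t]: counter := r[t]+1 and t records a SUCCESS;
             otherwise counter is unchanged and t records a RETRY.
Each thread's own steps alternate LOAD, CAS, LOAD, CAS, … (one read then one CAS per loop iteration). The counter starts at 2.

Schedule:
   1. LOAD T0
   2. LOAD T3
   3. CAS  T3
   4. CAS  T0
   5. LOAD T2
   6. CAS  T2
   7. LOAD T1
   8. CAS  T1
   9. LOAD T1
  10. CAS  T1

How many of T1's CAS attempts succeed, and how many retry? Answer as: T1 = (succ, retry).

#1 T0 reads 2
#2 T3 reads 2
#3 T3 CAS(2→3) writes; counter now 3
#4 T0 CAS(2→3) fails; counter now 3
#5 T2 reads 3
#6 T2 CAS(3→4) writes; counter now 4
#7 T1 reads 4
#8 T1 CAS(4→5) writes; counter now 5
#9 T1 reads 5
#10 T1 CAS(5→6) writes; counter now 6

T1 = (2, 0)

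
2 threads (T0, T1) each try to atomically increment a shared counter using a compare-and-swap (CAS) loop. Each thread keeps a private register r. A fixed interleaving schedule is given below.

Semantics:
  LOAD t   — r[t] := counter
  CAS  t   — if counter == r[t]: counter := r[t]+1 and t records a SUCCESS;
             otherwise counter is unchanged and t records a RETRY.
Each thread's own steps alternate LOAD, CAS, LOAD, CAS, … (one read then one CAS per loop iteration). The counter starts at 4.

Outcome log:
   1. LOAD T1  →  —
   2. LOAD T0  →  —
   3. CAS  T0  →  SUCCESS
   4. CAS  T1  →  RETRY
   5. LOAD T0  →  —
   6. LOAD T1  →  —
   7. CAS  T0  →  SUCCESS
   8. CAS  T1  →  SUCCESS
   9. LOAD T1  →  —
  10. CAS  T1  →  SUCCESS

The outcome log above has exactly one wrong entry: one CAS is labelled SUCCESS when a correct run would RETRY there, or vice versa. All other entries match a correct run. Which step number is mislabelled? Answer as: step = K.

step = 8

Reference trace:
[1] T1.load  rd  (counter 4, T1.r 4)
[2] T0.load  rd  (counter 4, T0.r 4)
[3] T0.cas  hit  (counter 5, T0.r 4)
[4] T1.cas  miss  (counter 5, T1.r 4)
[5] T0.load  rd  (counter 5, T0.r 5)
[6] T1.load  rd  (counter 5, T1.r 5)
[7] T0.cas  hit  (counter 6, T0.r 5)
[8] T1.cas  miss  (counter 6, T1.r 5)
[9] T1.load  rd  (counter 6, T1.r 6)
[10] T1.cas  hit  (counter 7, T1.r 6)
Mismatch at 8.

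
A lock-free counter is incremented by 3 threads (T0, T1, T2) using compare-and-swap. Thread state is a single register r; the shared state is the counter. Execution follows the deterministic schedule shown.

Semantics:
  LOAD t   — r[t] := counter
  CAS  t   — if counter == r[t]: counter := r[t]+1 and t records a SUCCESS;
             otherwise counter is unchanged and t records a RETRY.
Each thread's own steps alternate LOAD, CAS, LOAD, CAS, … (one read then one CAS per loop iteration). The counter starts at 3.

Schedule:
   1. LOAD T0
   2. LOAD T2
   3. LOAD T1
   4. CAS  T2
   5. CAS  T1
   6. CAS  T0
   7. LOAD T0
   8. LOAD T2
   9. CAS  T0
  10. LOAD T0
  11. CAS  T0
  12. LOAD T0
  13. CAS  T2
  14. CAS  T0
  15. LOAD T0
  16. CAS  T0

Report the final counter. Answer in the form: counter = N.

#1 T0 reads 3
#2 T2 reads 3
#3 T1 reads 3
#4 T2 CAS(3→4) writes; counter now 4
#5 T1 CAS(3→4) fails; counter now 4
#6 T0 CAS(3→4) fails; counter now 4
#7 T0 reads 4
#8 T2 reads 4
#9 T0 CAS(4→5) writes; counter now 5
#10 T0 reads 5
#11 T0 CAS(5→6) writes; counter now 6
#12 T0 reads 6
#13 T2 CAS(4→5) fails; counter now 6
#14 T0 CAS(6→7) writes; counter now 7
#15 T0 reads 7
#16 T0 CAS(7→8) writes; counter now 8

counter = 8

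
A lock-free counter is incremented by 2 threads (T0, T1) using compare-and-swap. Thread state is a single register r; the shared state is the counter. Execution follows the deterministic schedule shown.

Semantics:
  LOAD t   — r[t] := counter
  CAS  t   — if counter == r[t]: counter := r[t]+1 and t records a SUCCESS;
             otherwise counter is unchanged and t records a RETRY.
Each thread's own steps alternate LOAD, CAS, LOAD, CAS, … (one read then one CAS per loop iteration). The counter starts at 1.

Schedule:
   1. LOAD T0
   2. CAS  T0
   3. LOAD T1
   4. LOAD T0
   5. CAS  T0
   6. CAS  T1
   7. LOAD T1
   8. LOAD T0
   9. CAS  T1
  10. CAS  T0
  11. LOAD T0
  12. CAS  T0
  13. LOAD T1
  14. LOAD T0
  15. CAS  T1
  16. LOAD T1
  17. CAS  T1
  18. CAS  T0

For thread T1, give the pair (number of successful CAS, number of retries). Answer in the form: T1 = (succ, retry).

T1 = (3, 1)

[1] T0.load  rd  (counter 1, T0.r 1)
[2] T0.cas  hit  (counter 2, T0.r 1)
[3] T1.load  rd  (counter 2, T1.r 2)
[4] T0.load  rd  (counter 2, T0.r 2)
[5] T0.cas  hit  (counter 3, T0.r 2)
[6] T1.cas  miss  (counter 3, T1.r 2)
[7] T1.load  rd  (counter 3, T1.r 3)
[8] T0.load  rd  (counter 3, T0.r 3)
[9] T1.cas  hit  (counter 4, T1.r 3)
[10] T0.cas  miss  (counter 4, T0.r 3)
[11] T0.load  rd  (counter 4, T0.r 4)
[12] T0.cas  hit  (counter 5, T0.r 4)
[13] T1.load  rd  (counter 5, T1.r 5)
[14] T0.load  rd  (counter 5, T0.r 5)
[15] T1.cas  hit  (counter 6, T1.r 5)
[16] T1.load  rd  (counter 6, T1.r 6)
[17] T1.cas  hit  (counter 7, T1.r 6)
[18] T0.cas  miss  (counter 7, T0.r 5)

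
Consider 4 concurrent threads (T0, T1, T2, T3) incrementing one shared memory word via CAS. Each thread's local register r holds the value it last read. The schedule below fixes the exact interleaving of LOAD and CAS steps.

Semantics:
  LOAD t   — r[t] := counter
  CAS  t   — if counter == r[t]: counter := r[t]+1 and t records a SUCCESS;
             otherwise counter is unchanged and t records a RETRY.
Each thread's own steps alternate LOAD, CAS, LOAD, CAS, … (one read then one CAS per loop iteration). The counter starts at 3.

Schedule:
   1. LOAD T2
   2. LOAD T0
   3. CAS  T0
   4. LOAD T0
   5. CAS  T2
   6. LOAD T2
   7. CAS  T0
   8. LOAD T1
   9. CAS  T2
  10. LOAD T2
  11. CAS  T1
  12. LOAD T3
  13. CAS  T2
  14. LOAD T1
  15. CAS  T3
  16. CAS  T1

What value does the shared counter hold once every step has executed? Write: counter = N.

step 1: T2 LOAD ⇒ load; ctr=3 reg=3
step 2: T0 LOAD ⇒ load; ctr=3 reg=3
step 3: T0 CAS ⇒ ok; ctr=4 reg=3
step 4: T0 LOAD ⇒ load; ctr=4 reg=4
step 5: T2 CAS ⇒ retry; ctr=4 reg=3
step 6: T2 LOAD ⇒ load; ctr=4 reg=4
step 7: T0 CAS ⇒ ok; ctr=5 reg=4
step 8: T1 LOAD ⇒ load; ctr=5 reg=5
step 9: T2 CAS ⇒ retry; ctr=5 reg=4
step 10: T2 LOAD ⇒ load; ctr=5 reg=5
step 11: T1 CAS ⇒ ok; ctr=6 reg=5
step 12: T3 LOAD ⇒ load; ctr=6 reg=6
step 13: T2 CAS ⇒ retry; ctr=6 reg=5
step 14: T1 LOAD ⇒ load; ctr=6 reg=6
step 15: T3 CAS ⇒ ok; ctr=7 reg=6
step 16: T1 CAS ⇒ retry; ctr=7 reg=6

counter = 7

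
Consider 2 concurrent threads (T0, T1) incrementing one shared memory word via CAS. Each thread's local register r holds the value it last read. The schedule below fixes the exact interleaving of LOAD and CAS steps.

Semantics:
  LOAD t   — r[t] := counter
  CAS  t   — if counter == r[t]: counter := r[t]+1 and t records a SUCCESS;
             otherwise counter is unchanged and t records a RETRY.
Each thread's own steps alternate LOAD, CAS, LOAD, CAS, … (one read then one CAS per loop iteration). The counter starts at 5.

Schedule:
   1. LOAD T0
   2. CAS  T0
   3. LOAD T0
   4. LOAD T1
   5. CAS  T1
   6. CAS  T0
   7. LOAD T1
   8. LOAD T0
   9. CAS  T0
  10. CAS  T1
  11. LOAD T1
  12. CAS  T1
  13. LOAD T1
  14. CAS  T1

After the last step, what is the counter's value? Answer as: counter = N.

counter = 10

#1 T0 reads 5
#2 T0 CAS(5→6) writes; counter now 6
#3 T0 reads 6
#4 T1 reads 6
#5 T1 CAS(6→7) writes; counter now 7
#6 T0 CAS(6→7) fails; counter now 7
#7 T1 reads 7
#8 T0 reads 7
#9 T0 CAS(7→8) writes; counter now 8
#10 T1 CAS(7→8) fails; counter now 8
#11 T1 reads 8
#12 T1 CAS(8→9) writes; counter now 9
#13 T1 reads 9
#14 T1 CAS(9→10) writes; counter now 10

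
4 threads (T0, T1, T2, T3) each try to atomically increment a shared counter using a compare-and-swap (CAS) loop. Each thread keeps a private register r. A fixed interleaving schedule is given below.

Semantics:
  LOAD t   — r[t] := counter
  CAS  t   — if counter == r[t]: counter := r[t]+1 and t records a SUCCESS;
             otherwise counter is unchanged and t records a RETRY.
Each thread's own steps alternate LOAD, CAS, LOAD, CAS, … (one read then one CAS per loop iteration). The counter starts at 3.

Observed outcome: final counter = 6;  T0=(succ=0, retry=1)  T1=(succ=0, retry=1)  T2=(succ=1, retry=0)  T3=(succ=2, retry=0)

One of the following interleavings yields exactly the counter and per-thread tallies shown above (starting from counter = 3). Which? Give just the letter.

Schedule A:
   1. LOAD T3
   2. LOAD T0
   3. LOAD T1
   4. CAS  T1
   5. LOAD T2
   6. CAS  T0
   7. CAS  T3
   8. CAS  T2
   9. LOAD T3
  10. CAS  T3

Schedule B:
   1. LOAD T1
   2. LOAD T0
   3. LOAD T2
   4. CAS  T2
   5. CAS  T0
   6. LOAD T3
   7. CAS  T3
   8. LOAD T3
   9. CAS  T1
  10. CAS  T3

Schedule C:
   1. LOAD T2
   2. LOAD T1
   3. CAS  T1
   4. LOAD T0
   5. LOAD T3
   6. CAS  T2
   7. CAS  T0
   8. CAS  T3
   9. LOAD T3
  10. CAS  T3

Run B:
1. LOAD T1 → mem=3 r[T1]=3 [LOAD]
2. LOAD T0 → mem=3 r[T0]=3 [LOAD]
3. LOAD T2 → mem=3 r[T2]=3 [LOAD]
4. CAS T2 → mem=4 r[T2]=3 [OK]
5. CAS T0 → mem=4 r[T0]=3 [RETRY]
6. LOAD T3 → mem=4 r[T3]=4 [LOAD]
7. CAS T3 → mem=5 r[T3]=4 [OK]
8. LOAD T3 → mem=5 r[T3]=5 [LOAD]
9. CAS T1 → mem=5 r[T1]=3 [RETRY]
10. CAS T3 → mem=6 r[T3]=5 [OK]

B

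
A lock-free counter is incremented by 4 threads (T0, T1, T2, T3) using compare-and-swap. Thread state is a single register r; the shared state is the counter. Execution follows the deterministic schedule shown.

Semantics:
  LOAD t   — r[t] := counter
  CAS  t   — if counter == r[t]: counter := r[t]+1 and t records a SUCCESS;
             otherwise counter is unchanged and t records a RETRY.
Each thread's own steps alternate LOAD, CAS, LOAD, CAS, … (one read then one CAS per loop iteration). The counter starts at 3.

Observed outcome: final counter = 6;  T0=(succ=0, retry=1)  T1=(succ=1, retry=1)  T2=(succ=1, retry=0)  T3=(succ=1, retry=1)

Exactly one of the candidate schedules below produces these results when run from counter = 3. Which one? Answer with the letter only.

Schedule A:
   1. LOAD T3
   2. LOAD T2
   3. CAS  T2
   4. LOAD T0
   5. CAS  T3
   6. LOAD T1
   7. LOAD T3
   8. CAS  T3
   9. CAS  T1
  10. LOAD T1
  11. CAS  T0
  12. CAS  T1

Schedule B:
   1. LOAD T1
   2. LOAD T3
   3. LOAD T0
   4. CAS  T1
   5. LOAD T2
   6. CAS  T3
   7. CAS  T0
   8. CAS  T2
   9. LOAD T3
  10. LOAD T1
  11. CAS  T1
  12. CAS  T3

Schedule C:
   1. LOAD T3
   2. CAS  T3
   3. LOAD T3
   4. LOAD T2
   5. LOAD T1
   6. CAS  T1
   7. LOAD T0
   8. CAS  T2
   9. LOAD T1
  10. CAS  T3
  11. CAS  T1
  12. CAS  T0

A

Simulating candidate A:
   1) LOAD T3:  M=3  r_T3=3
   2) LOAD T2:  M=3  r_T2=3
   3) CAS  T2:  M=4  r_T2=3 ✓
   4) LOAD T0:  M=4  r_T0=4
   5) CAS  T3:  M=4  r_T3=3 ✗
   6) LOAD T1:  M=4  r_T1=4
   7) LOAD T3:  M=4  r_T3=4
   8) CAS  T3:  M=5  r_T3=4 ✓
   9) CAS  T1:  M=5  r_T1=4 ✗
  10) LOAD T1:  M=5  r_T1=5
  11) CAS  T0:  M=5  r_T0=4 ✗
  12) CAS  T1:  M=6  r_T1=5 ✓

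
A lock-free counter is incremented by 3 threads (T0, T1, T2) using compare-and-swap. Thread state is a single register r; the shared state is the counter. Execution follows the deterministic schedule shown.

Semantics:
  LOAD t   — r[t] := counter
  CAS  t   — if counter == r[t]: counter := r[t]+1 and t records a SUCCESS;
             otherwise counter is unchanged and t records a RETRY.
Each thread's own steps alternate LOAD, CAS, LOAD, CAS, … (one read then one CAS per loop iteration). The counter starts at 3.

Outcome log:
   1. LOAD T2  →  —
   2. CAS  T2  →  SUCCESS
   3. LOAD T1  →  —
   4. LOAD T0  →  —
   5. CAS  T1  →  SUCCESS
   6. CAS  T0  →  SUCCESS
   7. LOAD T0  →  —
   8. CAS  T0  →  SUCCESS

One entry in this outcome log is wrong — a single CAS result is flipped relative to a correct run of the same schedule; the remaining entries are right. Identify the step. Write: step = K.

Correct run:
#1 T2 reads 3
#2 T2 CAS(3→4) writes; counter now 4
#3 T1 reads 4
#4 T0 reads 4
#5 T1 CAS(4→5) writes; counter now 5
#6 T0 CAS(4→5) fails; counter now 5
#7 T0 reads 5
#8 T0 CAS(5→6) writes; counter now 6
Log disagrees first at step 6.

step = 6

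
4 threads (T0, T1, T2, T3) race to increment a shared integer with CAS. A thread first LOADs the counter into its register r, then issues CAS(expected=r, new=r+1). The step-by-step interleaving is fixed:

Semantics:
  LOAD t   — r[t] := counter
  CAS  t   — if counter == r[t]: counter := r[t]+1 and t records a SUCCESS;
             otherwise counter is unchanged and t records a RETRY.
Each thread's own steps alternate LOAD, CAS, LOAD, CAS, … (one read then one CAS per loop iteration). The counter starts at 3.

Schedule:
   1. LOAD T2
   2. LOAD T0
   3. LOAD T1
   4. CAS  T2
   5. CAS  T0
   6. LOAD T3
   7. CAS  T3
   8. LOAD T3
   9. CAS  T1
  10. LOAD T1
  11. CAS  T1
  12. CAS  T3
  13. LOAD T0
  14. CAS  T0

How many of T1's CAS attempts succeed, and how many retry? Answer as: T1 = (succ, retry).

#1 T2 reads 3
#2 T0 reads 3
#3 T1 reads 3
#4 T2 CAS(3→4) writes; counter now 4
#5 T0 CAS(3→4) fails; counter now 4
#6 T3 reads 4
#7 T3 CAS(4→5) writes; counter now 5
#8 T3 reads 5
#9 T1 CAS(3→4) fails; counter now 5
#10 T1 reads 5
#11 T1 CAS(5→6) writes; counter now 6
#12 T3 CAS(5→6) fails; counter now 6
#13 T0 reads 6
#14 T0 CAS(6→7) writes; counter now 7

T1 = (1, 1)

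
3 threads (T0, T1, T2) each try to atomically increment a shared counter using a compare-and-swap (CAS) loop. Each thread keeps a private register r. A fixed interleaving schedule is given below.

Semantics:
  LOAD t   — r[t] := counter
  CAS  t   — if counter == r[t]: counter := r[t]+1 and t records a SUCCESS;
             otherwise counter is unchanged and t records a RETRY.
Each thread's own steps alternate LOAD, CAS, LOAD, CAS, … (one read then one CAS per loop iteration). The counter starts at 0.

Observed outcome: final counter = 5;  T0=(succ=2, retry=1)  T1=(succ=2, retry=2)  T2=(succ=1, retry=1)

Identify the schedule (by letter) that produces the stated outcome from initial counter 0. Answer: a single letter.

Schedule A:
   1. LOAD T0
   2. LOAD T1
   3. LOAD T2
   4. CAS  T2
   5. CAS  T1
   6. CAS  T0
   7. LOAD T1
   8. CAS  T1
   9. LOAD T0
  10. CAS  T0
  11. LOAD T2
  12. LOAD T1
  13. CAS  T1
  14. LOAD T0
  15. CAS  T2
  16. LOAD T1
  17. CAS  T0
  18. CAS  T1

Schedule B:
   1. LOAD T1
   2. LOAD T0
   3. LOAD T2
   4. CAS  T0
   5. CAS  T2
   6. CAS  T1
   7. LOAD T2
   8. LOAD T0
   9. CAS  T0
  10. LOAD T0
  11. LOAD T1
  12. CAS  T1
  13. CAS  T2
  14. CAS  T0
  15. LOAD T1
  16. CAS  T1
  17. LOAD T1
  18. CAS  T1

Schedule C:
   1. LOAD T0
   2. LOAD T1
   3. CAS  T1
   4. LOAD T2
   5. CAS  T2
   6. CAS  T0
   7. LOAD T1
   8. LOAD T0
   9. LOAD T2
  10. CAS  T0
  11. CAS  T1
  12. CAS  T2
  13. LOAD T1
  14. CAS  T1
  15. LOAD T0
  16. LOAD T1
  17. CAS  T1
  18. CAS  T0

A

Tracing schedule A:
   1) LOAD T0:  M=0  r_T0=0
   2) LOAD T1:  M=0  r_T1=0
   3) LOAD T2:  M=0  r_T2=0
   4) CAS  T2:  M=1  r_T2=0 ✓
   5) CAS  T1:  M=1  r_T1=0 ✗
   6) CAS  T0:  M=1  r_T0=0 ✗
   7) LOAD T1:  M=1  r_T1=1
   8) CAS  T1:  M=2  r_T1=1 ✓
   9) LOAD T0:  M=2  r_T0=2
  10) CAS  T0:  M=3  r_T0=2 ✓
  11) LOAD T2:  M=3  r_T2=3
  12) LOAD T1:  M=3  r_T1=3
  13) CAS  T1:  M=4  r_T1=3 ✓
  14) LOAD T0:  M=4  r_T0=4
  15) CAS  T2:  M=4  r_T2=3 ✗
  16) LOAD T1:  M=4  r_T1=4
  17) CAS  T0:  M=5  r_T0=4 ✓
  18) CAS  T1:  M=5  r_T1=4 ✗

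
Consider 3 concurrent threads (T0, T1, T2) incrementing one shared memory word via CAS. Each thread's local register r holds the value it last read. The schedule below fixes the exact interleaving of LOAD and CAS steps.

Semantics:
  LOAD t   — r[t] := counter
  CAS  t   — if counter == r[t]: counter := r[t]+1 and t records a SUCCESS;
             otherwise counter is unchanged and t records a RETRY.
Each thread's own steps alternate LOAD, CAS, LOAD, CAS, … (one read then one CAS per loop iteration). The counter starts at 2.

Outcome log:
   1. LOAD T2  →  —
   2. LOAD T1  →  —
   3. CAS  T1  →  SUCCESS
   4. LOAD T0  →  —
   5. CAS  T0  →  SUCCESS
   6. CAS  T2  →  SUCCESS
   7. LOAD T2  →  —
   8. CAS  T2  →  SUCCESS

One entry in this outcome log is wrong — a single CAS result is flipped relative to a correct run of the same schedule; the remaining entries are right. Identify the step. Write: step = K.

step = 6

Re-executing:
[1] T2.load  rd  (counter 2, T2.r 2)
[2] T1.load  rd  (counter 2, T1.r 2)
[3] T1.cas  hit  (counter 3, T1.r 2)
[4] T0.load  rd  (counter 3, T0.r 3)
[5] T0.cas  hit  (counter 4, T0.r 3)
[6] T2.cas  miss  (counter 4, T2.r 2)
[7] T2.load  rd  (counter 4, T2.r 4)
[8] T2.cas  hit  (counter 5, T2.r 4)
Log disagrees first at step 6.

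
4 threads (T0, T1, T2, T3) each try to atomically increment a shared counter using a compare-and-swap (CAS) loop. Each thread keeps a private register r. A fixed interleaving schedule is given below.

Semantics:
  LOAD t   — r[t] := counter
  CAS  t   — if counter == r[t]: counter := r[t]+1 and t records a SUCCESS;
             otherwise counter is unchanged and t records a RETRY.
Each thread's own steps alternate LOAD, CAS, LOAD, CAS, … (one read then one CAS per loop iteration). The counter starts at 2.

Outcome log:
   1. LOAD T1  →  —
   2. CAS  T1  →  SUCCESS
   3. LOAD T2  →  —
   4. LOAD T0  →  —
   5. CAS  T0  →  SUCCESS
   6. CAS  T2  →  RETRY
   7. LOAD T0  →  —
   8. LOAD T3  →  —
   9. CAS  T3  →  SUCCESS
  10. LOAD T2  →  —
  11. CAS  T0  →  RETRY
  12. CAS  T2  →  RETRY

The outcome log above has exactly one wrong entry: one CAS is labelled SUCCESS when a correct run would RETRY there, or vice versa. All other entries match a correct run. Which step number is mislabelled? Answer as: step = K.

Correct run:
   1) LOAD T1:  M=2  r_T1=2
   2) CAS  T1:  M=3  r_T1=2 ✓
   3) LOAD T2:  M=3  r_T2=3
   4) LOAD T0:  M=3  r_T0=3
   5) CAS  T0:  M=4  r_T0=3 ✓
   6) CAS  T2:  M=4  r_T2=3 ✗
   7) LOAD T0:  M=4  r_T0=4
   8) LOAD T3:  M=4  r_T3=4
   9) CAS  T3:  M=5  r_T3=4 ✓
  10) LOAD T2:  M=5  r_T2=5
  11) CAS  T0:  M=5  r_T0=4 ✗
  12) CAS  T2:  M=6  r_T2=5 ✓
Mismatch at 12.

step = 12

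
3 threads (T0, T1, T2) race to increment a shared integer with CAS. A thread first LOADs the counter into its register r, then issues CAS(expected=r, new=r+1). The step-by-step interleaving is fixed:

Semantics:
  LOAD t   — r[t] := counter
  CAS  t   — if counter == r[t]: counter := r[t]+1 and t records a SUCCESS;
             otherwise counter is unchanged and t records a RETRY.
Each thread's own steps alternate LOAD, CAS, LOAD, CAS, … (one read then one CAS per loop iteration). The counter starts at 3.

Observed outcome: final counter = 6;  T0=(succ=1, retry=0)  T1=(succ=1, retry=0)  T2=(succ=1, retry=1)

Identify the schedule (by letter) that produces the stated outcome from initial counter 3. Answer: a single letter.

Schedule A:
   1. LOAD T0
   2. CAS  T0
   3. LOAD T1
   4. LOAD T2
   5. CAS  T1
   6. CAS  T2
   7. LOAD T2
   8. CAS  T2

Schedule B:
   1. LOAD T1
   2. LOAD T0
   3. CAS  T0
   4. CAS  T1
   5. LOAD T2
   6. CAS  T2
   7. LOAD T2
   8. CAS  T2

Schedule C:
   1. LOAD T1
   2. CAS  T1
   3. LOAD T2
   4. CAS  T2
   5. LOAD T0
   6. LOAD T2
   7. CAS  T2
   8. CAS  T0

Run A:
   1) LOAD T0:  M=3  r_T0=3
   2) CAS  T0:  M=4  r_T0=3 ✓
   3) LOAD T1:  M=4  r_T1=4
   4) LOAD T2:  M=4  r_T2=4
   5) CAS  T1:  M=5  r_T1=4 ✓
   6) CAS  T2:  M=5  r_T2=4 ✗
   7) LOAD T2:  M=5  r_T2=5
   8) CAS  T2:  M=6  r_T2=5 ✓

A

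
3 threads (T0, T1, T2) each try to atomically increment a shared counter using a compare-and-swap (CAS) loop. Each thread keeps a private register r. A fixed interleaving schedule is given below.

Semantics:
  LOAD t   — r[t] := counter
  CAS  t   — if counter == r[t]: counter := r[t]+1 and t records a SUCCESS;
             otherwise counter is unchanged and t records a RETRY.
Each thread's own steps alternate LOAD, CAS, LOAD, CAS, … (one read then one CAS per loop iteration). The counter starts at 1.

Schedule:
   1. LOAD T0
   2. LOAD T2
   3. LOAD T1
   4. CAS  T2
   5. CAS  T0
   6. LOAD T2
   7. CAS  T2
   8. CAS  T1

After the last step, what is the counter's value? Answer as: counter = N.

   1) LOAD T0:  M=1  r_T0=1
   2) LOAD T2:  M=1  r_T2=1
   3) LOAD T1:  M=1  r_T1=1
   4) CAS  T2:  M=2  r_T2=1 ✓
   5) CAS  T0:  M=2  r_T0=1 ✗
   6) LOAD T2:  M=2  r_T2=2
   7) CAS  T2:  M=3  r_T2=2 ✓
   8) CAS  T1:  M=3  r_T1=1 ✗

counter = 3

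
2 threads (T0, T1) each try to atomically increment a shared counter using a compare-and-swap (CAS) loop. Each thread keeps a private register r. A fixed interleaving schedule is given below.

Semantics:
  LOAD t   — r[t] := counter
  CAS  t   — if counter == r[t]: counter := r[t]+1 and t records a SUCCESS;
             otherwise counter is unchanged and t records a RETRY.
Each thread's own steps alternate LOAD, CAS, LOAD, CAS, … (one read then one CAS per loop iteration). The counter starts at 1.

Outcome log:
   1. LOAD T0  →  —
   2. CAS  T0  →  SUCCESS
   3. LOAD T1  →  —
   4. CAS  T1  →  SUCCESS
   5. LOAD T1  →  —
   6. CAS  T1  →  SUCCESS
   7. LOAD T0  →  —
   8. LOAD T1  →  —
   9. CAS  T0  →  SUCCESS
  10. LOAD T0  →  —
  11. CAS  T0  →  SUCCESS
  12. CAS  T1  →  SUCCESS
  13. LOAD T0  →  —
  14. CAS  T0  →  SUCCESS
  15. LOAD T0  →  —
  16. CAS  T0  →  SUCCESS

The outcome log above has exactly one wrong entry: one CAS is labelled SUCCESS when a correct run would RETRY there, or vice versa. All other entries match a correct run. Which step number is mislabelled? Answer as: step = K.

Reference trace:
1. LOAD T0 → mem=1 r[T0]=1 [LOAD]
2. CAS T0 → mem=2 r[T0]=1 [OK]
3. LOAD T1 → mem=2 r[T1]=2 [LOAD]
4. CAS T1 → mem=3 r[T1]=2 [OK]
5. LOAD T1 → mem=3 r[T1]=3 [LOAD]
6. CAS T1 → mem=4 r[T1]=3 [OK]
7. LOAD T0 → mem=4 r[T0]=4 [LOAD]
8. LOAD T1 → mem=4 r[T1]=4 [LOAD]
9. CAS T0 → mem=5 r[T0]=4 [OK]
10. LOAD T0 → mem=5 r[T0]=5 [LOAD]
11. CAS T0 → mem=6 r[T0]=5 [OK]
12. CAS T1 → mem=6 r[T1]=4 [RETRY]
13. LOAD T0 → mem=6 r[T0]=6 [LOAD]
14. CAS T0 → mem=7 r[T0]=6 [OK]
15. LOAD T0 → mem=7 r[T0]=7 [LOAD]
16. CAS T0 → mem=8 r[T0]=7 [OK]
Flip is step 12.

step = 12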